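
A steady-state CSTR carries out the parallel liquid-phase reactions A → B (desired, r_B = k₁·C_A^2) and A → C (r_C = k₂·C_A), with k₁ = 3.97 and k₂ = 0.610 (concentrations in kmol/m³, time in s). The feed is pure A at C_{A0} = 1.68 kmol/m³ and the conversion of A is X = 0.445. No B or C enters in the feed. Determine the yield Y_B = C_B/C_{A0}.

0.382

Exit C_A = C_{A0}(1−X) = 1.68×0.555 = 0.9324 kmol/m³.
Rates in a CSTR are evaluated at the outlet concentration: r_B = 3.97×0.9324^2 = 3.451, r_C = 0.610×0.9324 = 0.5688.
Fraction of consumed A going to B: r_B/(r_B+r_C) = 0.8585.
C_B = 0.8585·C_{A0}·X = 0.8585×1.68×0.445 = 0.642 kmol/m³; Y_B = C_B/C_{A0} = 0.382.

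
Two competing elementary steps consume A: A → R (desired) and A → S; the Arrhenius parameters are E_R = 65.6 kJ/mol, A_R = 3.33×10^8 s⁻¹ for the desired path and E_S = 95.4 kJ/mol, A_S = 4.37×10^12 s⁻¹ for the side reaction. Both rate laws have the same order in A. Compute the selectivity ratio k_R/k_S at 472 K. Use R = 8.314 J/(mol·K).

With equal orders, S_{R/S} = k_R/k_S = (A_R/A_S)·exp[(E_S−E_R)/(RT)].
(E_S−E_R)/(RT) = (95.4−65.6)×10³/(8.314×472) = 29800/3924 = 7.594.
k_R/k_S = (3.33×10^8/4.37×10^12)·exp(7.594) = 7.620×10^-5 × 1986 = 0.151.

0.151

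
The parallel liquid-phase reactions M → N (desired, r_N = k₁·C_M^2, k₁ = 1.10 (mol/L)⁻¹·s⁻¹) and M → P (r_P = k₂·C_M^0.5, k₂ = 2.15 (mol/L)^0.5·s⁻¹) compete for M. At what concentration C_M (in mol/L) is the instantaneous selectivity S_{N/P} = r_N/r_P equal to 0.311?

0.718 mol/L

S_{N/P} = (k₁/k₂)·C_M^1.5 ⇒ C_M = (S·k₂/k₁)^(1/1.5).
= (0.311×2.15/1.10)^(0.6667) = (0.6079)^(0.6667) = 0.718 mol/L.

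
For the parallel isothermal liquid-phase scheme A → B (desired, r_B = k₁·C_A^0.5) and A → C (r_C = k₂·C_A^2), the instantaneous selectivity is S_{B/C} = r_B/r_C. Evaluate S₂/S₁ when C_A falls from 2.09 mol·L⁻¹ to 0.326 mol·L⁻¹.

16.2

S_{B/C} = (k₁/k₂)·C_A^-1.5, so S₂/S₁ = (C_{A,2}/C_{A,1})^-1.5.
= (0.326/2.09)^(-1.5) = (0.1560)^(-1.5) = 16.2.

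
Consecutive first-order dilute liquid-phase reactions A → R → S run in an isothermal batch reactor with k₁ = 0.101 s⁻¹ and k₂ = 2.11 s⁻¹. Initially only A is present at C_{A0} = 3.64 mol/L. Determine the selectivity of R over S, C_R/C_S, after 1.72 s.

For first-order series with pure A initially, C_R(t) = k₁C_{A0}/(k₂−k₁)·(e^(−k₁t) − e^(−k₂t)).
e^(−k₁t) = e^(−0.101×1.72) = e^(−0.1737) = 0.8405; e^(−k₂t) = e^(−3.629) = 0.02654.
C_R = 0.101×3.64/(2.11−0.101) × (0.8405−0.02654) = 0.1830×0.8140 = 0.1490 mol/L.
C_A = C_{A0}e^(−k₁t) = 3.060 mol/L, so C_S = C_{A0}−C_A−C_R = 0.4315 mol/L; C_R/C_S = 0.345.

0.345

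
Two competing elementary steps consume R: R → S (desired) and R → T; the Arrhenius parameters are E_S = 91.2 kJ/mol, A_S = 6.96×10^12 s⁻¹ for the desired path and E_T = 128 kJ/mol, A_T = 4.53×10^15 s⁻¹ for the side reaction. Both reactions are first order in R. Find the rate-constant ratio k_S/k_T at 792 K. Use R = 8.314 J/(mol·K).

0.411

k_S/k_T = (A_S/A_T)·exp[−(E_S−E_T)/(RT)] = (A_S/A_T)·exp[(E_T−E_S)/(RT)].
(E_T−E_S)/(RT) = (128−91.2)×10³/(8.314×792) = 36800/6585 = 5.589.
k_S/k_T = (6.96×10^12/4.53×10^15)·exp(5.589) = 0.001536 × 267.4 = 0.411.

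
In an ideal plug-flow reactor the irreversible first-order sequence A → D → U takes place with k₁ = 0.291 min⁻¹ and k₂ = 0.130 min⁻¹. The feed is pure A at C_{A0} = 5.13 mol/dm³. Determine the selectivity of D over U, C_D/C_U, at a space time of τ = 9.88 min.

0.731

For first-order series with pure A initially, C_D(τ) = k₁C_{A0}/(k₂−k₁)·(e^(−k₁τ) − e^(−k₂τ)).
e^(−k₁τ) = e^(−0.291×9.88) = e^(−2.875) = 0.05641; e^(−k₂τ) = e^(−1.284) = 0.2768.
C_D = 0.291×5.13/(0.130−0.291) × (0.05641−0.2768) = (-9.272)×(-0.2204) = 2.044 mol/dm³.
C_A = C_{A0}e^(−k₁τ) = 0.2894 mol/dm³, so C_U = C_{A0}−C_A−C_D = 2.797 mol/dm³; C_D/C_U = 0.731.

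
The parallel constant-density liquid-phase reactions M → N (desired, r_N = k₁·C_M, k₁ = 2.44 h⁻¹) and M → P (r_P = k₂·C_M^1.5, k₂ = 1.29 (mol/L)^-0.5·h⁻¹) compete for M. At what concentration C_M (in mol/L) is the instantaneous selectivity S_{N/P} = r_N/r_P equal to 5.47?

0.120 mol/L

S_{N/P} = (k₁/k₂)·C_M^-0.5 ⇒ C_M = (S·k₂/k₁)^(-2).
= (5.47×1.29/2.44)^(-2) = (2.892)^(-2) = 0.120 mol/L.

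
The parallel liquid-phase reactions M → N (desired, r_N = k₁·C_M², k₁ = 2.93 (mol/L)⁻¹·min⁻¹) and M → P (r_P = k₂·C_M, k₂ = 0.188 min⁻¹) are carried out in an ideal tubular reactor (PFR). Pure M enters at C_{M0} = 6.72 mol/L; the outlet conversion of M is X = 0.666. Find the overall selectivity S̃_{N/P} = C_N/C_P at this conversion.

C_M = C_{M0}(1−X) = 2.244 mol/L.
Along a PFR/batch, dC_P/dC_M = −r_P/(r_N+r_P) = −k₂/(k₂+k₁·C_M).
Integrating from C_{M0} to C_M: C_P = (0.188/2.93)·ln[(0.188+2.93·6.72)/(0.188+2.93·2.24)] = 0.06416·ln(19.88/6.764) = 0.06916 mol/L.
Then C_N = (C_{M0}−C_M) − C_P = 4.476 − 0.06916 = 4.406 mol/L.
S̃_{N/P} = C_N/C_P = 4.406/0.06916 = 63.7.

63.7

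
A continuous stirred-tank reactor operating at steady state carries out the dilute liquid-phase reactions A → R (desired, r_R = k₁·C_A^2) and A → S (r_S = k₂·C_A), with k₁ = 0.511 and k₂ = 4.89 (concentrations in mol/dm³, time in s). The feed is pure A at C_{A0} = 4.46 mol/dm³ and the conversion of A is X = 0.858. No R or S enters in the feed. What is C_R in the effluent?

0.238 mol/dm³

Exit C_A = C_{A0}(1−X) = 4.46×0.142 = 0.6333 mol/dm³.
Rates in a CSTR are evaluated at the outlet concentration: r_R = 0.511×0.6333^2 = 0.2050, r_S = 4.89×0.6333 = 3.097.
Fraction of consumed A going to R: r_R/(r_R+r_S) = 0.06207.
C_R = 0.06207·C_{A0}·X = 0.06207×4.46×0.858 = 0.238 mol/dm³.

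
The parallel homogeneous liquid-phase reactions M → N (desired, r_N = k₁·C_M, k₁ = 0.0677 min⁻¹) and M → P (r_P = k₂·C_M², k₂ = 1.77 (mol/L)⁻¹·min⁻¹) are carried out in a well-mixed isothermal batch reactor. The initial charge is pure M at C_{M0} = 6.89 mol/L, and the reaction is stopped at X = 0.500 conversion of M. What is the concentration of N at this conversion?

C_M = C_{M0}(1−X) = 3.445 mol/L.
Along a PFR/batch, dC_N/dC_M = −r_N/(r_N+r_P) = −k₁/(k₁+k₂·C_M).
Integrating from C_{M0} to C_M: C_N = (0.0677/1.77)·ln[(0.0677+1.77·6.89)/(0.0677+1.77·3.44)] = 0.03825·ln(12.26/6.165) = 0.02630 mol/L.

0.0263 mol/L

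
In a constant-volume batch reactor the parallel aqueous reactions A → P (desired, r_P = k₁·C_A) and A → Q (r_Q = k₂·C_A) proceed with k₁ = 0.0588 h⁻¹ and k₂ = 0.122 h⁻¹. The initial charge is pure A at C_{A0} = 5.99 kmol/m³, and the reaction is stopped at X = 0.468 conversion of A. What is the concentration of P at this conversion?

0.912 kmol/m³

C_A = C_{A0}(1−X) = 3.187 kmol/m³.
Both paths are first order in A, so the instantaneous fraction to P is constant: dC_P/d(−C_A) = k₁/(k₁+k₂) = 0.3252.
C_P = 0.3252·(C_{A0}−C_A) = 0.3252×2.803 = 0.912 kmol/m³.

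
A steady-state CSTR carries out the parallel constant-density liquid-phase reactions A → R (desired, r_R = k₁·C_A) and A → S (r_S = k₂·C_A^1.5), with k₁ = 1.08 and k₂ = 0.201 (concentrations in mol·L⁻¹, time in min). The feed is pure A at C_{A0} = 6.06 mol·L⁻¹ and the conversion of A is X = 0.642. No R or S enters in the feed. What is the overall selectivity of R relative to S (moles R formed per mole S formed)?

Exit C_A = C_{A0}(1−X) = 6.06×0.358 = 2.169 mol·L⁻¹.
In a CSTR the entire volume is at exit conditions, so r_R = 1.08×2.169 = 2.343 and r_S = 0.201×2.169^1.5 = 0.6423.
Overall selectivity = C_R/C_S = r_Rτ/(r_Sτ) = r_R/r_S = 3.65.

3.65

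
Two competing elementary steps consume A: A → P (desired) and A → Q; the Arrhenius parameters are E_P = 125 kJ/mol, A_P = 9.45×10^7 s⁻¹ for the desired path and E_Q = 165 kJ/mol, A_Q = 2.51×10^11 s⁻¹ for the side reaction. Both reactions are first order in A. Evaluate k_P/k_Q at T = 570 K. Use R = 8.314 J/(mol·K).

Since both paths have the same order in A, the concentration cancels and S_{P/Q} = k_P/k_Q = (A_P/A_Q)·exp[(E_Q−E_P)/(RT)].
(E_Q−E_P)/(RT) = (165−125)×10³/(8.314×570) = 40000/4739 = 8.441.
k_P/k_Q = (9.45×10^7/2.51×10^11)·exp(8.441) = 3.765×10^-4 × 4631 = 1.74.

1.74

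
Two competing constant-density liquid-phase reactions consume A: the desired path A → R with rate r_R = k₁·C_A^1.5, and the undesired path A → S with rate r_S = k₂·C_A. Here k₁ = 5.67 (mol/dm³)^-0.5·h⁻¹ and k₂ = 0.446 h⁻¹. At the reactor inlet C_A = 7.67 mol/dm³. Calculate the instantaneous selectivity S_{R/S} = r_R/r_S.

35.2

S_{R/S} = r_R/r_S = (k₁·C_A^1.5)/(k₂·C_A) = (k₁/k₂)·C_A^0.5.
= (5.67×7.670^1.5) / (0.446×7.670) = 120.4/3.421 = 35.2.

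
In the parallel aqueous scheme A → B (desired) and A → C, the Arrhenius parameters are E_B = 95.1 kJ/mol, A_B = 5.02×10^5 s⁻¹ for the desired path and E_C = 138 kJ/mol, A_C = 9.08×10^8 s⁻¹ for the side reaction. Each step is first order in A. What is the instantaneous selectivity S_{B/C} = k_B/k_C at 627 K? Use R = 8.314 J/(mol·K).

2.07

k_B/k_C = (A_B/A_C)·exp[−(E_B−E_C)/(RT)] = (A_B/A_C)·exp[(E_C−E_B)/(RT)].
(E_C−E_B)/(RT) = (138−95.1)×10³/(8.314×627) = 42900/5213 = 8.230.
k_B/k_C = (5.02×10^5/9.08×10^8)·exp(8.230) = 5.529×10^-4 × 3750 = 2.07.
Since E_B < E_C, lowering the temperature improves selectivity toward B.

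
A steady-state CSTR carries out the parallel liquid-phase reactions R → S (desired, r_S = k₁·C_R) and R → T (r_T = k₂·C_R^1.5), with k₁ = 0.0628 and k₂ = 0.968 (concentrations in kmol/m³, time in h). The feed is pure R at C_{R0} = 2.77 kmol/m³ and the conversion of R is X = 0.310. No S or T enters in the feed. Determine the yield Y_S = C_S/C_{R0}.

0.0139

Exit C_R = C_{R0}(1−X) = 2.77×0.690 = 1.911 kmol/m³.
Rates in a CSTR are evaluated at the outlet concentration: r_S = 0.0628×1.911 = 0.1200, r_T = 0.968×1.911^1.5 = 2.558.
Fraction of consumed R going to S: r_S/(r_S+r_T) = 0.04482.
C_S = 0.04482·C_{R0}·X = 0.04482×2.77×0.310 = 0.0385 kmol/m³; Y_S = C_S/C_{R0} = 0.0139.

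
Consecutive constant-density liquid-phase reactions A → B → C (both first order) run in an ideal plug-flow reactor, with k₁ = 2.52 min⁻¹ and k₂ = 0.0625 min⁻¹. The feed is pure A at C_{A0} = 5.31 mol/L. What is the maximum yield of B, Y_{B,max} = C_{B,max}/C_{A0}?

0.910

For a first-order series the maximum intermediate yield is C_{B,max}/C_{A0} = (k₁/k₂)^[k₂/(k₂−k₁)].
= (2.52/0.0625)^(0.0625/(0.0625−2.52)) = (40.32)^(-0.02543) = 0.9103.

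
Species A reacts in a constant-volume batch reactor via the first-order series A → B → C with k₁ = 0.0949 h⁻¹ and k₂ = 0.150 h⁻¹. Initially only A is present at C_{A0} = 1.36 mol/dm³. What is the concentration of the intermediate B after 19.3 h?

For first-order series with pure A initially, C_B(t) = k₁C_{A0}/(k₂−k₁)·(e^(−k₁t) − e^(−k₂t)).
e^(−k₁t) = e^(−0.0949×19.3) = e^(−1.832) = 0.1602; e^(−k₂t) = e^(−2.895) = 0.05530.
C_B = 0.0949×1.36/(0.150−0.0949) × (0.1602−0.05530) = 2.342×0.1049 = 0.2456 mol/dm³.

0.246 mol/dm³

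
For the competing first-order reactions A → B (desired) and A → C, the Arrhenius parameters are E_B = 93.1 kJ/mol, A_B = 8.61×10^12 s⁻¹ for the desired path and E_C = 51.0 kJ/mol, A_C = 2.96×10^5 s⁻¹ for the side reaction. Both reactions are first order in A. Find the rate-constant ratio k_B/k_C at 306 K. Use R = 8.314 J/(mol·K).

1.89

k_B/k_C = (A_B/A_C)·exp[−(E_B−E_C)/(RT)] = (A_B/A_C)·exp[(E_C−E_B)/(RT)].
(E_C−E_B)/(RT) = (51.0−93.1)×10³/(8.314×306) = -42100/2544 = -16.55.
k_B/k_C = (8.61×10^12/2.96×10^5)·exp(-16.55) = 2.909×10^7 × 6.504×10^-8 = 1.89.
Since E_B > E_C, raising the temperature improves selectivity toward B.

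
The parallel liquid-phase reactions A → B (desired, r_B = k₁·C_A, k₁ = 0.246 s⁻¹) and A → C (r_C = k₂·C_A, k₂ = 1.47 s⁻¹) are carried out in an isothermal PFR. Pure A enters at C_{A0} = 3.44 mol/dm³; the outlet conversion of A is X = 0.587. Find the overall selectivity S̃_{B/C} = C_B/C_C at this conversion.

0.167

C_A = C_{A0}(1−X) = 1.421 mol/dm³.
Both paths are first order in A, so the instantaneous fraction to B is constant: dC_B/d(−C_A) = k₁/(k₁+k₂) = 0.1434.
C_B = 0.1434·(C_{A0}−C_A) = 0.1434×2.019 = 0.289 mol/dm³.
C_C = (C_{A0}−C_A)−C_B = 1.730 mol/dm³; S̃_{B/C} = 0.2895/1.730 = 0.167.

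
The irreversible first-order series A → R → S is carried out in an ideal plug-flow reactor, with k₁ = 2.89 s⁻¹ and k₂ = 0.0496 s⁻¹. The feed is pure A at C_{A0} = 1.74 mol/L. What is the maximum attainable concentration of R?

At the optimum, C_{R,max}/C_{A0} = (k₁/k₂)^[k₂/(k₂−k₁)].
= (2.89/0.0496)^(0.0496/(0.0496−2.89)) = (58.27)^(-0.01746) = 0.9315.
C_{R,max} = 0.9315×1.74 = 1.62 mol/L.

1.62 mol/L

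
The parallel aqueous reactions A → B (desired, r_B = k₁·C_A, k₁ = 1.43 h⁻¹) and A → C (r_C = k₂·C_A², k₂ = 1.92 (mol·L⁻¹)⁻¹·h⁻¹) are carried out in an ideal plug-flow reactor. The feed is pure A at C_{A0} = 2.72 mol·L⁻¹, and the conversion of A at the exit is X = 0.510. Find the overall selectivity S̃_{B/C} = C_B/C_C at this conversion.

0.379

C_A = C_{A0}(1−X) = 1.333 mol·L⁻¹.
Along a PFR/batch, dC_B/dC_A = −r_B/(r_B+r_C) = −k₁/(k₁+k₂·C_A).
Integrating from C_{A0} to C_A: C_B = (1.43/1.92)·ln[(1.43+1.92·2.72)/(1.43+1.92·1.33)] = 0.7448·ln(6.652/3.989) = 0.3809 mol·L⁻¹.
C_C = (C_{A0}−C_A)−C_B = 1.006 mol·L⁻¹; S̃_{B/C} = 0.3809/1.006 = 0.379.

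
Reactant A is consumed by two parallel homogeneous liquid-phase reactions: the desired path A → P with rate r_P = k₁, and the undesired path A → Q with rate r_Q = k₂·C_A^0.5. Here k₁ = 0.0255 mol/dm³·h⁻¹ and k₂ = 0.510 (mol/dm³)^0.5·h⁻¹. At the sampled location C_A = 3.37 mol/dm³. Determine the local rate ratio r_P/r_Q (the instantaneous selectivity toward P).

S_{P/Q} = r_P/r_Q = (k₁)/(k₂·C_A^0.5) = (k₁/k₂)·C_A^-0.5.
= (0.0255) / (0.510×3.370^0.5) = 0.02550/0.9362 = 0.0272.
The undesired path is higher order in A, so low C_A (CSTR or dilute feed) favours P.

0.0272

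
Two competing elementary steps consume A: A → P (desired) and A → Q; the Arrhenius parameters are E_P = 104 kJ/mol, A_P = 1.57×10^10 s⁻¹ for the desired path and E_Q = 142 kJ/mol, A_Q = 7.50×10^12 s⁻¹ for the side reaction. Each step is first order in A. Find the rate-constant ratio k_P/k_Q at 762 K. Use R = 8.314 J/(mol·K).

0.843

Since both paths have the same order in A, the concentration cancels and S_{P/Q} = k_P/k_Q = (A_P/A_Q)·exp[(E_Q−E_P)/(RT)].
(E_Q−E_P)/(RT) = (142−104)×10³/(8.314×762) = 38000/6335 = 5.998.
k_P/k_Q = (1.57×10^10/7.50×10^12)·exp(5.998) = 0.002093 × 402.7 = 0.843.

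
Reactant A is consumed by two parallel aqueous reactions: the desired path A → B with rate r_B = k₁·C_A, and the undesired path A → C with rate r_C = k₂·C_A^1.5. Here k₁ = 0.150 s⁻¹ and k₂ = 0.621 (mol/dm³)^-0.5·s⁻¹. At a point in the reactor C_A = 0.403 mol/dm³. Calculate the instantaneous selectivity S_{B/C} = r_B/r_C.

S_{B/C} = r_B/r_C = (k₁·C_A)/(k₂·C_A^1.5) = (k₁/k₂)·C_A^-0.5.
= (0.150×0.4030) / (0.621×0.4030^1.5) = 0.06045/0.1589 = 0.380.
The undesired path is higher order in A, so low C_A (CSTR or dilute feed) favours B.

0.380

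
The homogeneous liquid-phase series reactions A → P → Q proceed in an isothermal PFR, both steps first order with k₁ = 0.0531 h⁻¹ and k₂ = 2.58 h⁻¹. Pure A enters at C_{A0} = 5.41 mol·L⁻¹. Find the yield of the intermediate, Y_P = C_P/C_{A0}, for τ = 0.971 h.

0.0182

Solving the coupled first-order balances gives C_P(τ) = [k₁/(k₂−k₁)]·C_{A0}·(e^(−k₁τ) − e^(−k₂τ)).
e^(−k₁τ) = e^(−0.0531×0.971) = e^(−0.05156) = 0.9497; e^(−k₂τ) = e^(−2.505) = 0.08166.
C_P = 0.0531×5.41/(2.58−0.0531) × (0.9497−0.08166) = 0.1137×0.8681 = 0.09869 mol·L⁻¹.
Y_P = C_P/C_{A0} = 0.09869/5.41 = 0.0182.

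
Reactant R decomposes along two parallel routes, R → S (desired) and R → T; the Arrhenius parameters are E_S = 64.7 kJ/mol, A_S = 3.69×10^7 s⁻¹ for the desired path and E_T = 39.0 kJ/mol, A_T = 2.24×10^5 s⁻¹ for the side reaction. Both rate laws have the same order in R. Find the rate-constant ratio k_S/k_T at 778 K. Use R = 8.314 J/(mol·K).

3.10

Since both paths have the same order in R, the concentration cancels and S_{S/T} = k_S/k_T = (A_S/A_T)·exp[(E_T−E_S)/(RT)].
(E_T−E_S)/(RT) = (39.0−64.7)×10³/(8.314×778) = -25700/6468 = -3.973.
k_S/k_T = (3.69×10^7/2.24×10^5)·exp(-3.973) = 164.7 × 0.01881 = 3.10.
Since E_S > E_T, raising the temperature improves selectivity toward S.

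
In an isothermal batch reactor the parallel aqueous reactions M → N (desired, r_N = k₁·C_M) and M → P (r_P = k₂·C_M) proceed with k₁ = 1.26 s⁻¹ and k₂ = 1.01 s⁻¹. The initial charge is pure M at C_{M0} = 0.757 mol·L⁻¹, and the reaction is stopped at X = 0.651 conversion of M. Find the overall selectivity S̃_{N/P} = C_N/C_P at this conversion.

C_M = C_{M0}(1−X) = 0.2642 mol·L⁻¹.
Both paths are first order in M, so the instantaneous fraction to N is constant: dC_N/d(−C_M) = k₁/(k₁+k₂) = 0.5551.
C_N = 0.5551·(C_{M0}−C_M) = 0.5551×0.4928 = 0.274 mol·L⁻¹.
C_P = (C_{M0}−C_M)−C_N = 0.2193 mol·L⁻¹; S̃_{N/P} = 0.2735/0.2193 = 1.25.

1.25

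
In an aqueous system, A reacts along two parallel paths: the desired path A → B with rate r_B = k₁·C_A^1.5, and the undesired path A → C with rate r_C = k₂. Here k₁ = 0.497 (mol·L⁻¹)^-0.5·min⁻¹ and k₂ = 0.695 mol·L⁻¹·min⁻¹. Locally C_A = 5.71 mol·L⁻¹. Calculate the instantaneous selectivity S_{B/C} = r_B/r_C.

S_{B/C} = r_B/r_C = (k₁·C_A^1.5)/(k₂) = (k₁/k₂)·C_A^1.5.
= (0.497×5.710^1.5) / (0.695) = 6.781/0.6950 = 9.76.

9.76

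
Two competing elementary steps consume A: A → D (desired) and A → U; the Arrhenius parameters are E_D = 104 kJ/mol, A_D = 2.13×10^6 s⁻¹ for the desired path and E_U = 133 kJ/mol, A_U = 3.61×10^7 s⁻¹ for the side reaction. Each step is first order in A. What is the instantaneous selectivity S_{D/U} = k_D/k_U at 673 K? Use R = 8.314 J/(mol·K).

Since both paths have the same order in A, the concentration cancels and S_{D/U} = k_D/k_U = (A_D/A_U)·exp[(E_U−E_D)/(RT)].
(E_U−E_D)/(RT) = (133−104)×10³/(8.314×673) = 29000/5595 = 5.183.
k_D/k_U = (2.13×10^6/3.61×10^7)·exp(5.183) = 0.05900 × 178.2 = 10.5.

10.5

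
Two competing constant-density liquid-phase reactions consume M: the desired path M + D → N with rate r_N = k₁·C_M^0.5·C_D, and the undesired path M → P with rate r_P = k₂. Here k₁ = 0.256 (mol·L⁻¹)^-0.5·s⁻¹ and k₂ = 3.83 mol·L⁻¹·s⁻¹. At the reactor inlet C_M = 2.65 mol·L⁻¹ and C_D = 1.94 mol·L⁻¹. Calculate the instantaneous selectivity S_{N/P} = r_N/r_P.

0.211

S_{N/P} = r_N/r_P = (k₁·C_M^0.5·C_D)/(k₂) = (k₁/k₂)·C_M^0.5·C_D.
= (0.256×2.650^0.5×1.940) / (3.83) = 0.8085/3.830 = 0.211.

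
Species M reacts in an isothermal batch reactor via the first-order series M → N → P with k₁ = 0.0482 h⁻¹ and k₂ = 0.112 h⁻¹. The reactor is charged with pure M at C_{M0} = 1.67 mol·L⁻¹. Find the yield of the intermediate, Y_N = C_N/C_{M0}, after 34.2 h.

For first-order series with pure M initially, C_N(t) = k₁C_{M0}/(k₂−k₁)·(e^(−k₁t) − e^(−k₂t)).
e^(−k₁t) = e^(−0.0482×34.2) = e^(−1.648) = 0.1923; e^(−k₂t) = e^(−3.830) = 0.02170.
C_N = 0.0482×1.67/(0.112−0.0482) × (0.1923−0.02170) = 1.262×0.1706 = 0.2153 mol·L⁻¹.
Y_N = C_N/C_{M0} = 0.2153/1.67 = 0.129.

0.129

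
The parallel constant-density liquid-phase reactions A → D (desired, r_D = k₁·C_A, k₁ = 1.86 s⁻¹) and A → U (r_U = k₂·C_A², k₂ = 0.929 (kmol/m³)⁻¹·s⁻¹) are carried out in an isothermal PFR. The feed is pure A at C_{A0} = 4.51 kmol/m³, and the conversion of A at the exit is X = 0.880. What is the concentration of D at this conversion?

1.88 kmol/m³

C_A = C_{A0}(1−X) = 0.5412 kmol/m³.
Along a PFR/batch, dC_D/dC_A = −r_D/(r_D+r_U) = −k₁/(k₁+k₂·C_A).
Integrating from C_{A0} to C_A: C_D = (1.86/0.929)·ln[(1.86+0.929·4.51)/(1.86+0.929·0.541)] = 2.002·ln(6.050/2.363) = 1.882 kmol/m³.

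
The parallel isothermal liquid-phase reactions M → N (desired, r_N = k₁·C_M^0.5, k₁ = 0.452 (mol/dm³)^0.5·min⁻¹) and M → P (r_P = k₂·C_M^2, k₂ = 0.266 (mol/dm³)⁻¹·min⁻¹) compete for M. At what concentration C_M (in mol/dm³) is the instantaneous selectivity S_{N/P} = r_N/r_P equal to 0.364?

S_{N/P} = (k₁/k₂)·C_M^-1.5 ⇒ C_M = (S·k₂/k₁)^(1/(-1.5)).
= (0.364×0.266/0.452)^(-0.6667) = (0.2142)^(-0.6667) = 2.79 mol/dm³.

2.79 mol/dm³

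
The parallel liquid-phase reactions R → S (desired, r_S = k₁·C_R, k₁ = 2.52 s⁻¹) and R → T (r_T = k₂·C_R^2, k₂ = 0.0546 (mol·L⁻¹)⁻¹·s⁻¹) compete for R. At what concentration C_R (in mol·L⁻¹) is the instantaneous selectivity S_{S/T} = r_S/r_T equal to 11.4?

S_{S/T} = (k₁/k₂)·C_R⁻¹ ⇒ C_R = (S·k₂/k₁)^(-1).
= (11.4×0.0546/2.52)^(-1) = (0.2470)^(-1) = 4.05 mol·L⁻¹.

4.05 mol·L⁻¹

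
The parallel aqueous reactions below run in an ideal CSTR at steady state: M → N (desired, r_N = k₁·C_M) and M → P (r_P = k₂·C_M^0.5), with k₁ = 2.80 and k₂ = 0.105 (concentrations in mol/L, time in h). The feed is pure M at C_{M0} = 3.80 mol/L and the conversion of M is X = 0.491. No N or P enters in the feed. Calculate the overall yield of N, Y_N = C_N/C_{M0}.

Exit C_M = C_{M0}(1−X) = 3.80×0.509 = 1.934 mol/L.
Rates in a CSTR are evaluated at the outlet concentration: r_N = 2.80×1.934 = 5.416, r_P = 0.105×1.934^0.5 = 0.1460.
Fraction of consumed M going to N: r_N/(r_N+r_P) = 0.9737.
C_N = 0.9737·C_{M0}·X = 0.9737×3.80×0.491 = 1.82 mol/L; Y_N = C_N/C_{M0} = 0.478.

0.478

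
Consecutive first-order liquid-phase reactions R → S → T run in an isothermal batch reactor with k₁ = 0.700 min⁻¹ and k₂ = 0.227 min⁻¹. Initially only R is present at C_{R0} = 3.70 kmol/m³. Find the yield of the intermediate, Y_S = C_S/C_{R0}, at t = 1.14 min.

The intermediate concentration in a first-order A→B→C sequence is C_S = k₁C_{R0}(e^(−k₁t) − e^(−k₂t))/(k₂−k₁).
e^(−k₁t) = e^(−0.700×1.14) = e^(−0.7980) = 0.4502; e^(−k₂t) = e^(−0.2588) = 0.7720.
C_S = 0.700×3.70/(0.227−0.700) × (0.4502−0.7720) = (-5.476)×(-0.3218) = 1.762 kmol/m³.
Y_S = C_S/C_{R0} = 1.762/3.70 = 0.476.

0.476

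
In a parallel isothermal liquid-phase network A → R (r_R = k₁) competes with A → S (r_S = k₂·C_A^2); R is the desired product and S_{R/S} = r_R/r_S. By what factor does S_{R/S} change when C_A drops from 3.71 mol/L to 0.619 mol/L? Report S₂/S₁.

S_{R/S} = (k₁/k₂)·C_A^-2, so S₂/S₁ = (C_{A,2}/C_{A,1})^-2.
= (0.619/3.71)^(-2) = (0.1668)^(-2) = 35.9.
Selectivity toward R rises as C_A falls — low-concentration operation is favoured.

35.9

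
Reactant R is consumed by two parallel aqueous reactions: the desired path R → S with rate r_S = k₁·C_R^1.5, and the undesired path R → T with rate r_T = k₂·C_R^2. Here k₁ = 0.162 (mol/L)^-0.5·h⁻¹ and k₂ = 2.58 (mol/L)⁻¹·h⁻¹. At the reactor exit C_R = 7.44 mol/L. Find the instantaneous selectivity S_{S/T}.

0.0230

S_{S/T} = r_S/r_T = (k₁·C_R^1.5)/(k₂·C_R^2) = (k₁/k₂)·C_R^-0.5.
= (0.162×7.440^1.5) / (2.58×7.440^2) = 3.288/142.8 = 0.0230.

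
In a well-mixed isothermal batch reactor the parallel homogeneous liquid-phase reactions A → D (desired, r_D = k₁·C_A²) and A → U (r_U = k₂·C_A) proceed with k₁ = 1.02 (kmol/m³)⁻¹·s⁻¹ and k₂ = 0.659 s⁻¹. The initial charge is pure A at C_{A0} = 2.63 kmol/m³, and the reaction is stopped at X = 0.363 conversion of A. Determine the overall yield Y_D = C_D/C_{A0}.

0.278

C_A = C_{A0}(1−X) = 1.675 kmol/m³.
Along a PFR/batch, dC_U/dC_A = −r_U/(r_D+r_U) = −k₂/(k₂+k₁·C_A).
Integrating from C_{A0} to C_A: C_U = (0.659/1.02)·ln[(0.659+1.02·2.63)/(0.659+1.02·1.68)] = 0.6461·ln(3.342/2.368) = 0.2226 kmol/m³.
Then C_D = (C_{A0}−C_A) − C_U = 0.9547 − 0.2226 = 0.7321 kmol/m³.
Y_D = C_D/C_{A0} = 0.7321/2.63 = 0.278.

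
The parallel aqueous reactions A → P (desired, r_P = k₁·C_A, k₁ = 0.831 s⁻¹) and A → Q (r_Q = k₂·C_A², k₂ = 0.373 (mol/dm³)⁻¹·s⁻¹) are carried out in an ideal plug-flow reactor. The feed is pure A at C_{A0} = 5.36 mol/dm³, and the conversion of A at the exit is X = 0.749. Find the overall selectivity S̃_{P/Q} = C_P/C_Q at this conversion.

C_A = C_{A0}(1−X) = 1.345 mol/dm³.
Along a PFR/batch, dC_P/dC_A = −r_P/(r_P+r_Q) = −k₁/(k₁+k₂·C_A).
Integrating from C_{A0} to C_A: C_P = (0.831/0.373)·ln[(0.831+0.373·5.36)/(0.831+0.373·1.35)] = 2.228·ln(2.830/1.333) = 1.678 mol/dm³.
C_Q = (C_{A0}−C_A)−C_P = 2.337 mol/dm³; S̃_{P/Q} = 1.678/2.337 = 0.718.

0.718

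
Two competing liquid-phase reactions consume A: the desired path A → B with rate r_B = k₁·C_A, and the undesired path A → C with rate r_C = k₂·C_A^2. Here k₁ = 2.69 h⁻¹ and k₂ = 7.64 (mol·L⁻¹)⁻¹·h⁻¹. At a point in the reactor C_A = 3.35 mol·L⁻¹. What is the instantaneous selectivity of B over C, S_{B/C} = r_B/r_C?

0.105

S_{B/C} = r_B/r_C = (k₁·C_A)/(k₂·C_A^2) = (k₁/k₂)·C_A⁻¹.
= (2.69×3.350) / (7.64×3.350^2) = 9.011/85.74 = 0.105.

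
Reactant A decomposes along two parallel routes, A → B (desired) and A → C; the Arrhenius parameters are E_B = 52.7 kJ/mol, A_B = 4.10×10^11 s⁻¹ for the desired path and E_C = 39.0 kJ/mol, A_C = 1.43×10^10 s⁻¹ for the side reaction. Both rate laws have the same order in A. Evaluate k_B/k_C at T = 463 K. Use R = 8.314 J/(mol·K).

With equal orders, S_{B/C} = k_B/k_C = (A_B/A_C)·exp[(E_C−E_B)/(RT)].
(E_C−E_B)/(RT) = (39.0−52.7)×10³/(8.314×463) = -13700/3849 = -3.559.
k_B/k_C = (4.10×10^11/1.43×10^10)·exp(-3.559) = 28.67 × 0.02847 = 0.816.

0.816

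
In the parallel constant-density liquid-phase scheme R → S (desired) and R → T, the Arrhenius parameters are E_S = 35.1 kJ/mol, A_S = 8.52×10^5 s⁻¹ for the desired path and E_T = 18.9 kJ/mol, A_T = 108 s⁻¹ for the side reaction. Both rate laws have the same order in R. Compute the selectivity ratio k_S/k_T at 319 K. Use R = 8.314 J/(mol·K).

17.5

Since both paths have the same order in R, the concentration cancels and S_{S/T} = k_S/k_T = (A_S/A_T)·exp[(E_T−E_S)/(RT)].
(E_T−E_S)/(RT) = (18.9−35.1)×10³/(8.314×319) = -16200/2652 = -6.108.
k_S/k_T = (8.52×10^5/108)·exp(-6.108) = 7889 × 0.002225 = 17.5.
Since E_S > E_T, raising the temperature improves selectivity toward S.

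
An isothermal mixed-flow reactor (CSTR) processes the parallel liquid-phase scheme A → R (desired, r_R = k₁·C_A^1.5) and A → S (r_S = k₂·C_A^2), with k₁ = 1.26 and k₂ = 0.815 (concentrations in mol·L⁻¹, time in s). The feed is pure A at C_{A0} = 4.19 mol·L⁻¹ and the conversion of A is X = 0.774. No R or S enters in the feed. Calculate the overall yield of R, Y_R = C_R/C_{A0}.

0.475

Exit C_A = C_{A0}(1−X) = 4.19×0.226 = 0.9469 mol·L⁻¹.
A CSTR operates uniformly at the exit composition, giving r_R = 1.161 and r_S = 0.7308 (each k·C_A^n at C_A = 0.9469).
Fraction of consumed A going to R: r_R/(r_R+r_S) = 0.6137.
C_R = 0.6137·C_{A0}·X = 0.6137×4.19×0.774 = 1.99 mol·L⁻¹; Y_R = C_R/C_{A0} = 0.475.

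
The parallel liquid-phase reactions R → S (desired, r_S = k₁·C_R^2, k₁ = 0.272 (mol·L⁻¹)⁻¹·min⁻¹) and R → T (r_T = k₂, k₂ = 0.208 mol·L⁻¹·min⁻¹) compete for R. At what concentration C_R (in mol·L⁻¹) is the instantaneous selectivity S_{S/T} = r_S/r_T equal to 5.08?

1.97 mol·L⁻¹

S_{S/T} = (k₁/k₂)·C_R^2 ⇒ C_R = (S·k₂/k₁)^(0.5).
= (5.08×0.208/0.272)^(0.5) = (3.885)^(0.5) = 1.97 mol·L⁻¹.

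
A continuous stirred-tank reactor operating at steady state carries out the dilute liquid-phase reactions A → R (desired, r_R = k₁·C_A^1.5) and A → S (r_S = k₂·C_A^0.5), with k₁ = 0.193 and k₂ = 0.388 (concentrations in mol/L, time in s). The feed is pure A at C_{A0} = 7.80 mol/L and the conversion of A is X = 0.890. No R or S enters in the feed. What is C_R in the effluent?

2.08 mol/L

Exit C_A = C_{A0}(1−X) = 7.80×0.110 = 0.8580 mol/L.
Rates in a CSTR are evaluated at the outlet concentration: r_R = 0.193×0.8580^1.5 = 0.1534, r_S = 0.388×0.8580^0.5 = 0.3594.
Fraction of consumed A going to R: r_R/(r_R+r_S) = 0.2991.
C_R = 0.2991·C_{A0}·X = 0.2991×7.80×0.890 = 2.08 mol/L.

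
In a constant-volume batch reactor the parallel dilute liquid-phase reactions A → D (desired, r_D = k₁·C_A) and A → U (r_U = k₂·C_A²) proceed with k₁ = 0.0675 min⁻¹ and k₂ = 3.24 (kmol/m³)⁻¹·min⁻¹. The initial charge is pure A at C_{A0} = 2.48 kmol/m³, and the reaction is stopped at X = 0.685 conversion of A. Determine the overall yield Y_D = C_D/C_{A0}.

C_A = C_{A0}(1−X) = 0.7812 kmol/m³.
Along a PFR/batch, dC_D/dC_A = −r_D/(r_D+r_U) = −k₁/(k₁+k₂·C_A).
Integrating from C_{A0} to C_A: C_D = (0.0675/3.24)·ln[(0.0675+3.24·2.48)/(0.0675+3.24·0.781)] = 0.02083·ln(8.103/2.599) = 0.02369 kmol/m³.
Y_D = C_D/C_{A0} = 0.02369/2.48 = 0.00955.

0.00955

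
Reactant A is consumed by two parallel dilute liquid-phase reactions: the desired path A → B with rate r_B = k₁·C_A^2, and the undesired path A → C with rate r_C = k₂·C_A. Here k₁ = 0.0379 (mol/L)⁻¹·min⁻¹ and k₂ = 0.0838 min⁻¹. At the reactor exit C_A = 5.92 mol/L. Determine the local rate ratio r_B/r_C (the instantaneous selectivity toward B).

S_{B/C} = r_B/r_C = (k₁·C_A^2)/(k₂·C_A) = (k₁/k₂)·C_A.
= (0.0379×5.920^2) / (0.0838×5.920) = 1.328/0.4961 = 2.68.

2.68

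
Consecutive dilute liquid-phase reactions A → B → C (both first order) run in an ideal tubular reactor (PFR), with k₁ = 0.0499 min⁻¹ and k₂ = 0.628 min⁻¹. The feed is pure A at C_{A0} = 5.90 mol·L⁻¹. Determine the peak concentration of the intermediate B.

For a first-order series the maximum intermediate yield is C_{B,max}/C_{A0} = (k₁/k₂)^[k₂/(k₂−k₁)].
= (0.0499/0.628)^(0.628/(0.628−0.0499)) = (0.07946)^(1.086) = 0.06386.
C_{B,max} = 0.06386×5.90 = 0.377 mol·L⁻¹.

0.377 mol·L⁻¹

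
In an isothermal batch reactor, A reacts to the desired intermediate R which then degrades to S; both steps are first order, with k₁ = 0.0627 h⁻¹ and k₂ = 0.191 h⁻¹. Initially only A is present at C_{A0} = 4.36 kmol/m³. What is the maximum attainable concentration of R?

Evaluating C_R at t_opt = ln(k₂/k₁)/(k₂−k₁) gives C_{R,max}/C_{A0} = (k₁/k₂)^[k₂/(k₂−k₁)].
= (0.0627/0.191)^(0.191/(0.191−0.0627)) = (0.3283)^(1.489) = 0.1905.
C_{R,max} = 0.1905×4.36 = 0.830 kmol/m³.

0.830 kmol/m³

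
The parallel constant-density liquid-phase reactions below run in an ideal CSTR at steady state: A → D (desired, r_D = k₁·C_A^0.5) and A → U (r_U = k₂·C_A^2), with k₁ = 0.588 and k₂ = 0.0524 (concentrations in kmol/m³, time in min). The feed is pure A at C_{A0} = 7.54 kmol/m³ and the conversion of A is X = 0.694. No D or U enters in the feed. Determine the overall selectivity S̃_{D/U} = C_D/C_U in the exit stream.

Exit C_A = C_{A0}(1−X) = 7.54×0.306 = 2.307 kmol/m³.
Rates in a CSTR are evaluated at the outlet concentration: r_D = 0.588×2.307^0.5 = 0.8931, r_U = 0.0524×2.307^2 = 0.2789.
Overall selectivity = C_D/C_U = r_Dτ/(r_Uτ) = r_D/r_U = 3.20.

3.20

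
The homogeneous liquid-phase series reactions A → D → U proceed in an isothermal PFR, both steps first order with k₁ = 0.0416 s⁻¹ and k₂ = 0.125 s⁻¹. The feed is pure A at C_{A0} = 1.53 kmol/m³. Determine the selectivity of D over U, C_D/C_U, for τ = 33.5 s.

0.183

Solving the coupled first-order balances gives C_D(τ) = [k₁/(k₂−k₁)]·C_{A0}·(e^(−k₁τ) − e^(−k₂τ)).
e^(−k₁τ) = e^(−0.0416×33.5) = e^(−1.394) = 0.2482; e^(−k₂τ) = e^(−4.188) = 0.01518.
C_D = 0.0416×1.53/(0.125−0.0416) × (0.2482−0.01518) = 0.7632×0.2330 = 0.1778 kmol/m³.
C_A = C_{A0}e^(−k₁τ) = 0.3797 kmol/m³, so C_U = C_{A0}−C_A−C_D = 0.9725 kmol/m³; C_D/C_U = 0.183.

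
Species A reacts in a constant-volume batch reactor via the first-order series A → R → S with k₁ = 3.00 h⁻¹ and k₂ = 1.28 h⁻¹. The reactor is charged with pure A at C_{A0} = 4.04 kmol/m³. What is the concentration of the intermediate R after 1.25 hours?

1.26 kmol/m³

Solving the coupled first-order balances gives C_R(t) = [k₁/(k₂−k₁)]·C_{A0}·(e^(−k₁t) − e^(−k₂t)).
e^(−k₁t) = e^(−3.00×1.25) = e^(−3.750) = 0.02352; e^(−k₂t) = e^(−1.600) = 0.2019.
C_R = 3.00×4.04/(1.28−3.00) × (0.02352−0.2019) = (-7.047)×(-0.1784) = 1.257 kmol/m³.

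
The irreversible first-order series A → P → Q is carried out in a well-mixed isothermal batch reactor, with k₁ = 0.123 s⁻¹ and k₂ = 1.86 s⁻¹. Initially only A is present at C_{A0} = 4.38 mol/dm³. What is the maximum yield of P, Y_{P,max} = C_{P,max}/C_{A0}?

0.0546

For a first-order series the maximum intermediate yield is C_{P,max}/C_{A0} = (k₁/k₂)^[k₂/(k₂−k₁)].
= (0.123/1.86)^(1.86/(1.86−0.123)) = (0.06613)^(1.071) = 0.05456.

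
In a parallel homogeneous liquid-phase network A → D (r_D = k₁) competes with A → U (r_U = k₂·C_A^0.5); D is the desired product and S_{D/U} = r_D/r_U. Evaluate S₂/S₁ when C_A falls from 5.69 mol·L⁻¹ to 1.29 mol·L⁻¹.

S_{D/U} = (k₁/k₂)·C_A^-0.5, so S₂/S₁ = (C_{A,2}/C_{A,1})^-0.5.
= (1.29/5.69)^(-0.5) = (0.2267)^(-0.5) = 2.10.

2.10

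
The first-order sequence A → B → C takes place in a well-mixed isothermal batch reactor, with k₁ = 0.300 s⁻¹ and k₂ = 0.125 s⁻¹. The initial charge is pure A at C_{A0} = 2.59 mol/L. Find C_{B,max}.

1.39 mol/L

Evaluating C_B at t_opt = ln(k₂/k₁)/(k₂−k₁) gives C_{B,max}/C_{A0} = (k₁/k₂)^[k₂/(k₂−k₁)].
= (0.300/0.125)^(0.125/(0.125−0.300)) = (2.400)^(-0.7143) = 0.5351.
C_{B,max} = 0.5351×2.59 = 1.39 mol/L.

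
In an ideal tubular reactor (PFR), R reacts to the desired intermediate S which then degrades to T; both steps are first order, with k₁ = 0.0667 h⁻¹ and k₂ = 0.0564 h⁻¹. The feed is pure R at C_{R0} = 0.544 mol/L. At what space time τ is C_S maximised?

The intermediate peaks when r₁ = r₂, i.e. k₁e^(−k₁τ) = k₂e^(−k₂τ), giving τ_opt = ln(k₂/k₁)/(k₂−k₁).
= ln(0.0564/0.0667)/(0.0564−0.0667) = ln(0.8456)/-0.01030 = -0.1677/-0.01030 = 16.3 h.

16.3 h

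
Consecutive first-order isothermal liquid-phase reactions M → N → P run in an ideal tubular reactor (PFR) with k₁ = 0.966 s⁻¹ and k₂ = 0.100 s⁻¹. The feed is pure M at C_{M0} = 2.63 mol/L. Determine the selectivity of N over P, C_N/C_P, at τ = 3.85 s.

3.00

Solving the coupled first-order balances gives C_N(τ) = [k₁/(k₂−k₁)]·C_{M0}·(e^(−k₁τ) − e^(−k₂τ)).
e^(−k₁τ) = e^(−0.966×3.85) = e^(−3.719) = 0.02426; e^(−k₂τ) = e^(−0.3850) = 0.6805.
C_N = 0.966×2.63/(0.100−0.966) × (0.02426−0.6805) = (-2.934)×(-0.6562) = 1.925 mol/L.
C_M = C_{M0}e^(−k₁τ) = 0.06379 mol/L, so C_P = C_{M0}−C_M−C_N = 0.6411 mol/L; C_N/C_P = 3.00.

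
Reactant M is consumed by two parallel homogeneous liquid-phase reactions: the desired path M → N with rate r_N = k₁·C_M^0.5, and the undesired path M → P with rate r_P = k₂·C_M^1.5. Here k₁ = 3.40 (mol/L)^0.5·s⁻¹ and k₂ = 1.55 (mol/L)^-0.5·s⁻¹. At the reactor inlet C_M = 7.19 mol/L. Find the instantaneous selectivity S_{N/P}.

S_{N/P} = r_N/r_P = (k₁·C_M^0.5)/(k₂·C_M^1.5) = (k₁/k₂)·C_M⁻¹.
= (3.40×7.190^0.5) / (1.55×7.190^1.5) = 9.117/29.88 = 0.305.
The undesired path is higher order in M, so low C_M (CSTR or dilute feed) favours N.

0.305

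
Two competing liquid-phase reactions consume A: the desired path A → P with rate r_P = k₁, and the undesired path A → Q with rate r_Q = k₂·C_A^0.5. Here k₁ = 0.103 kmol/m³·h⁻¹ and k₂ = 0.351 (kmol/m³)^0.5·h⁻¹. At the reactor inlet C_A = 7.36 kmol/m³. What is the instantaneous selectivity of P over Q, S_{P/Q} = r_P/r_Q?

0.108

S_{P/Q} = r_P/r_Q = (k₁)/(k₂·C_A^0.5) = (k₁/k₂)·C_A^-0.5.
= (0.103) / (0.351×7.360^0.5) = 0.1030/0.9522 = 0.108.
The undesired path is higher order in A, so low C_A (CSTR or dilute feed) favours P.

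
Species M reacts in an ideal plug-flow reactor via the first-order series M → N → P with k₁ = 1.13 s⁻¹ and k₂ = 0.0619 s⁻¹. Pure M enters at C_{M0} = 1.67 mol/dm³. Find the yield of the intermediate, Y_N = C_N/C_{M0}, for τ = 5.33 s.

For first-order series with pure M initially, C_N(τ) = k₁C_{M0}/(k₂−k₁)·(e^(−k₁τ) − e^(−k₂τ)).
e^(−k₁τ) = e^(−1.13×5.33) = e^(−6.023) = 0.002423; e^(−k₂τ) = e^(−0.3299) = 0.7190.
C_N = 1.13×1.67/(0.0619−1.13) × (0.002423−0.7190) = (-1.767)×(-0.7166) = 1.266 mol/dm³.
Y_N = C_N/C_{M0} = 1.266/1.67 = 0.758.

0.758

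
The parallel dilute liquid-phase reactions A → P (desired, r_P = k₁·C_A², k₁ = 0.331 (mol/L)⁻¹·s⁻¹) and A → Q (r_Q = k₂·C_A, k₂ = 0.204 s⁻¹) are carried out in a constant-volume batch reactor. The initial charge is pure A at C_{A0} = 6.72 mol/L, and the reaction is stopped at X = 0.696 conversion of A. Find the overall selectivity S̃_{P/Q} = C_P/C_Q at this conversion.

C_A = C_{A0}(1−X) = 2.043 mol/L.
Along a PFR/batch, dC_Q/dC_A = −r_Q/(r_P+r_Q) = −k₂/(k₂+k₁·C_A).
Integrating from C_{A0} to C_A: C_Q = (0.204/0.331)·ln[(0.204+0.331·6.72)/(0.204+0.331·2.04)] = 0.6163·ln(2.428/0.8802) = 0.6254 mol/L.
Then C_P = (C_{A0}−C_A) − C_Q = 4.677 − 0.6254 = 4.052 mol/L.
S̃_{P/Q} = C_P/C_Q = 4.052/0.6254 = 6.48.

6.48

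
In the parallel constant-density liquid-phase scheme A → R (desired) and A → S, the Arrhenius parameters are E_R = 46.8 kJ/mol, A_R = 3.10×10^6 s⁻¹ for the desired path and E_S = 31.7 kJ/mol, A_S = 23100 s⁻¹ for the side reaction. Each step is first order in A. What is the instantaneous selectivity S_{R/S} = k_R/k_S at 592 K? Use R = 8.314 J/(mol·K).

k_R/k_S = (A_R/A_S)·exp[−(E_R−E_S)/(RT)] = (A_R/A_S)·exp[(E_S−E_R)/(RT)].
(E_S−E_R)/(RT) = (31.7−46.8)×10³/(8.314×592) = -15100/4922 = -3.068.
k_R/k_S = (3.10×10^6/23100)·exp(-3.068) = 134.2 × 0.04652 = 6.24.

6.24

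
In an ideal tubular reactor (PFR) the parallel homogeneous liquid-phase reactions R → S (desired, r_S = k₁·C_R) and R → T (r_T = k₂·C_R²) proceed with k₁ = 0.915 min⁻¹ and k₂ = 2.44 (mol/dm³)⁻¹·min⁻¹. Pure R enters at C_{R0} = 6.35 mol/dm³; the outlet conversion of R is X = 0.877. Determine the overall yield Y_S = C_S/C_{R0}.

C_R = C_{R0}(1−X) = 0.7810 mol/dm³.
Along a PFR/batch, dC_S/dC_R = −r_S/(r_S+r_T) = −k₁/(k₁+k₂·C_R).
Integrating from C_{R0} to C_R: C_S = (0.915/2.44)·ln[(0.915+2.44·6.35)/(0.915+2.44·0.781)] = 0.3750·ln(16.41/2.821) = 0.6603 mol/dm³.
Y_S = C_S/C_{R0} = 0.6603/6.35 = 0.104.

0.104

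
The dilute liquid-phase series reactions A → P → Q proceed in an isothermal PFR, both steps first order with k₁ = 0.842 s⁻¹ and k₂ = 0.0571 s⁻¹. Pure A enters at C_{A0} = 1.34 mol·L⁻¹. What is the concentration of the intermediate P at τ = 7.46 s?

The intermediate concentration in a first-order A→B→C sequence is C_P = k₁C_{A0}(e^(−k₁τ) − e^(−k₂τ))/(k₂−k₁).
e^(−k₁τ) = e^(−0.842×7.46) = e^(−6.281) = 0.001871; e^(−k₂τ) = e^(−0.4260) = 0.6531.
C_P = 0.842×1.34/(0.0571−0.842) × (0.001871−0.6531) = (-1.437)×(-0.6513) = 0.9362 mol·L⁻¹.

0.936 mol·L⁻¹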